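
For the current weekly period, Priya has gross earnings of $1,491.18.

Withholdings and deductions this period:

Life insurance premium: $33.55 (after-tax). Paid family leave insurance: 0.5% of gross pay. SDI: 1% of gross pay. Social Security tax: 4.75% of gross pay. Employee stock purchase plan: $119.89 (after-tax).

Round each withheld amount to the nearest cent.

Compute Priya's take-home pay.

Paid family leave insurance: $1,491.18 × 0.005 = $7.46
SDI: $1,491.18 × 0.01 = $14.91
Social Security tax: $1,491.18 × 0.0475 = $70.83
Life insurance premium: $33.55
Employee stock purchase plan: $119.89
Total deductions = $7.46 + $14.91 + $70.83 + $33.55 + $119.89 = $246.64
Net pay = $1,491.18 − $246.64 = $1,244.54

$1,244.54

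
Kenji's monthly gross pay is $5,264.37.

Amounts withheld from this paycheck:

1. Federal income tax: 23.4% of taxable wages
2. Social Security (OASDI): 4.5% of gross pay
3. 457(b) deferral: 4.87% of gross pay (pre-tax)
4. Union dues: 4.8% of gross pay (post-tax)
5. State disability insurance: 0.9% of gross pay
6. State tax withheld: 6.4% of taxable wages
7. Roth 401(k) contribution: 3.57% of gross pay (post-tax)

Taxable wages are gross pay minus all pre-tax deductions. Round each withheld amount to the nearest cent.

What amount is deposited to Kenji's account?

457(b) deferral: $5,264.37 × 0.0487 = $256.37
Taxable wages = $5,264.37 − $256.37 = $5,008.00
Federal income tax: $5,008.00 × 0.234 = $1,171.87
State tax withheld: $5,008.00 × 0.064 = $320.51
Social Security (OASDI): $5,264.37 × 0.045 = $236.90
State disability insurance: $5,264.37 × 0.009 = $47.38
Union dues: $5,264.37 × 0.048 = $252.69
Roth 401(k) contribution: $5,264.37 × 0.0357 = $187.94
Total deductions = $256.37 + $1,171.87 + $320.51 + $236.90 + $47.38 + $252.69 + $187.94 = $2,473.66
Net pay = $5,264.37 − $2,473.66 = $2,790.71

$2,790.71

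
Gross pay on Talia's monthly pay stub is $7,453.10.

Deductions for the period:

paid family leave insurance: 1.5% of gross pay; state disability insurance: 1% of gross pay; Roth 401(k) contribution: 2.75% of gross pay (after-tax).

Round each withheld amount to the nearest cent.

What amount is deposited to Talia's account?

$7,061.81

Paid family leave insurance: $7,453.10 × 0.015 = $111.80
State disability insurance: $7,453.10 × 0.01 = $74.53
Roth 401(k) contribution: $7,453.10 × 0.0275 = $204.96
Total deductions = $111.80 + $74.53 + $204.96 = $391.29
Net pay = $7,453.10 − $391.29 = $7,061.81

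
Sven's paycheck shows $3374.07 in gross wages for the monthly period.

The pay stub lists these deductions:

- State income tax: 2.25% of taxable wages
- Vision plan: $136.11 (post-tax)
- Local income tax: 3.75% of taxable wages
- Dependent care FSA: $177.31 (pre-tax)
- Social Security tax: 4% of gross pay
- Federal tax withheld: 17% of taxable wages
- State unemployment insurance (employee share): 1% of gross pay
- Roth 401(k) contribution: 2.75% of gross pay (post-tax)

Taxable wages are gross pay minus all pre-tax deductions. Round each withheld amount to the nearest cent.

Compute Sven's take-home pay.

Dependent care FSA: $177.31
Taxable wages = $3374.07 − $177.31 = $3196.76
Federal tax withheld: $3196.76 × 0.17 = $543.45
State income tax: $3196.76 × 0.0225 = $71.93
Local income tax: $3196.76 × 0.0375 = $119.88
Social Security tax: $3374.07 × 0.04 = $134.96
State unemployment insurance (employee share): $3374.07 × 0.01 = $33.74
Vision plan: $136.11
Roth 401(k) contribution: $3374.07 × 0.0275 = $92.79
Total deductions = $177.31 + $543.45 + $71.93 + $119.88 + $134.96 + $33.74 + $136.11 + $92.79 = $1310.17
Net pay = $3374.07 − $1310.17 = $2063.90

$2063.90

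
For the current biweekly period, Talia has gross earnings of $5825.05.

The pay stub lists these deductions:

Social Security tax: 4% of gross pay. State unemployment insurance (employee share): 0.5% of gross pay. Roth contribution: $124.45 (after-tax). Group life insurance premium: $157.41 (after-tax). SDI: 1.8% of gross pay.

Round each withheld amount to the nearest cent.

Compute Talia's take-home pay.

$5176.21

Social Security tax: $5825.05 × 0.04 = $233.00
State unemployment insurance (employee share): $5825.05 × 0.005 = $29.13
SDI: $5825.05 × 0.018 = $104.85
Group life insurance premium: $157.41
Roth contribution: $124.45
Total deductions = $233.00 + $29.13 + $104.85 + $157.41 + $124.45 = $648.84
Net pay = $5825.05 − $648.84 = $5176.21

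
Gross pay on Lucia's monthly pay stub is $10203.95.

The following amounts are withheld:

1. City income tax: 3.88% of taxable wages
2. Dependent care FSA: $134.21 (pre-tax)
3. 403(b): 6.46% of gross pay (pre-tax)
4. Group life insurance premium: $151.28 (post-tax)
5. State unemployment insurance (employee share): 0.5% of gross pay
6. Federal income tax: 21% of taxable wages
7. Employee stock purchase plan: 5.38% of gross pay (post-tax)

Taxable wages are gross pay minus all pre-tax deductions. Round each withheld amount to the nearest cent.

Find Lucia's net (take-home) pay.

403(b): $10203.95 × 0.0646 = $659.18
Dependent care FSA: $134.21
Pre-tax total = $659.18 + $134.21 = $793.39
Taxable wages = $10203.95 − $793.39 = $9410.56
City income tax: $9410.56 × 0.0388 = $365.13
Federal income tax: $9410.56 × 0.21 = $1976.22
State unemployment insurance (employee share): $10203.95 × 0.005 = $51.02
Group life insurance premium: $151.28
Employee stock purchase plan: $10203.95 × 0.0538 = $548.97
Total deductions = $659.18 + $134.21 + $365.13 + $1976.22 + $51.02 + $151.28 + $548.97 = $3886.01
Net pay = $10203.95 − $3886.01 = $6317.94

$6317.94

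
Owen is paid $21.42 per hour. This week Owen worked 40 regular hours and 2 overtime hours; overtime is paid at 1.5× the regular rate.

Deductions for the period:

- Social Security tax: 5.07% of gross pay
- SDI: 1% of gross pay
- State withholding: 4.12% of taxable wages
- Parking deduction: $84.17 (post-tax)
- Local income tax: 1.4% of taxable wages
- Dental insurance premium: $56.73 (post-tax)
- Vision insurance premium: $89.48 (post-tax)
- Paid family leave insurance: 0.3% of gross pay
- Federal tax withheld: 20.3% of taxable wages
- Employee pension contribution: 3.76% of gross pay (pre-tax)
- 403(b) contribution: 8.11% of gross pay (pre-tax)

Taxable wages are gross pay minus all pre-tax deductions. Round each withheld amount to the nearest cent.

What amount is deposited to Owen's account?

$313.10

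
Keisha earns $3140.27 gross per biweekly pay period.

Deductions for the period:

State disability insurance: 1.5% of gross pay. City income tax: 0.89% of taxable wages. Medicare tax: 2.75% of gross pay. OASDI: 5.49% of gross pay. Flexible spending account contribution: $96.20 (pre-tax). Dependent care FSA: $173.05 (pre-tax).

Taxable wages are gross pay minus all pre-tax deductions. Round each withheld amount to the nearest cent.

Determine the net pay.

Flexible spending account contribution: $96.20
Dependent care FSA: $173.05
Pre-tax total = $96.20 + $173.05 = $269.25
Taxable wages = $3140.27 − $269.25 = $2871.02
City income tax: $2871.02 × 0.0089 = $25.55
State disability insurance: $3140.27 × 0.015 = $47.10
Medicare tax: $3140.27 × 0.0275 = $86.36
OASDI: $3140.27 × 0.0549 = $172.40
Total deductions = $96.20 + $173.05 + $25.55 + $47.10 + $86.36 + $172.40 = $600.66
Net pay = $3140.27 − $600.66 = $2539.61

$2539.61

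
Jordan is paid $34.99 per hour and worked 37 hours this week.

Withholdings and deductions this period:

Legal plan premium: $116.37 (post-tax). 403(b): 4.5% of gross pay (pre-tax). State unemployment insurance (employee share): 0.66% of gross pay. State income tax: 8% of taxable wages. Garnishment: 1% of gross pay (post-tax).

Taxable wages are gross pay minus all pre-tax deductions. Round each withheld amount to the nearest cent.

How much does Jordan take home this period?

$999.60

Gross pay: 37 × $34.99 = $1,294.63
403(b): $1,294.63 × 0.045 = $58.26
Taxable wages = $1,294.63 − $58.26 = $1,236.37
State income tax: $1,236.37 × 0.08 = $98.91
State unemployment insurance (employee share): $1,294.63 × 0.0066 = $8.54
Legal plan premium: $116.37
Garnishment: $1,294.63 × 0.01 = $12.95
Total deductions = $58.26 + $98.91 + $8.54 + $116.37 + $12.95 = $295.03
Net pay = $1,294.63 − $295.03 = $999.60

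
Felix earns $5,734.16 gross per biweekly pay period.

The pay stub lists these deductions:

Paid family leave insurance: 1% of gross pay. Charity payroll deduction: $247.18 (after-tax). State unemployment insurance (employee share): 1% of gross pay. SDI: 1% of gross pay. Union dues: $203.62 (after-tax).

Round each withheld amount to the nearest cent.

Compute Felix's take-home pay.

$5,111.34

Paid family leave insurance: $5,734.16 × 0.01 = $57.34
State unemployment insurance (employee share): $5,734.16 × 0.01 = $57.34
SDI: $5,734.16 × 0.01 = $57.34
Charity payroll deduction: $247.18
Union dues: $203.62
Total deductions = $57.34 + $57.34 + $57.34 + $247.18 + $203.62 = $622.82
Net pay = $5,734.16 − $622.82 = $5,111.34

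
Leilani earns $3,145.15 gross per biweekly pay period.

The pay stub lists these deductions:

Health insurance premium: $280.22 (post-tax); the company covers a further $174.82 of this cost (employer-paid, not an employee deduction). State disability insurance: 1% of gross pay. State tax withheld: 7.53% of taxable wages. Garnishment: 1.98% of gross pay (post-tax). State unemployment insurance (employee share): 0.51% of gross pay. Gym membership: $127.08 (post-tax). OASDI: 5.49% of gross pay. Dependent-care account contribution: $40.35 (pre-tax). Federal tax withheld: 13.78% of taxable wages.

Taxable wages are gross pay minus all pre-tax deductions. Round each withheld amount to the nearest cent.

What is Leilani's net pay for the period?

$1,753.44

Dependent-care account contribution: $40.35
Taxable wages = $3,145.15 − $40.35 = $3,104.80
Federal tax withheld: $3,104.80 × 0.1378 = $427.84
State tax withheld: $3,104.80 × 0.0753 = $233.79
State unemployment insurance (employee share): $3,145.15 × 0.0051 = $16.04
State disability insurance: $3,145.15 × 0.01 = $31.45
OASDI: $3,145.15 × 0.0549 = $172.67
Health insurance premium: $280.22
Garnishment: $3,145.15 × 0.0198 = $62.27
Gym membership: $127.08
(Employer's $174.82 toward health insurance premium is not withheld from the employee.)
Total deductions = $40.35 + $427.84 + $233.79 + $16.04 + $31.45 + $172.67 + $280.22 + $62.27 + $127.08 = $1,391.71
Net pay = $3,145.15 − $1,391.71 = $1,753.44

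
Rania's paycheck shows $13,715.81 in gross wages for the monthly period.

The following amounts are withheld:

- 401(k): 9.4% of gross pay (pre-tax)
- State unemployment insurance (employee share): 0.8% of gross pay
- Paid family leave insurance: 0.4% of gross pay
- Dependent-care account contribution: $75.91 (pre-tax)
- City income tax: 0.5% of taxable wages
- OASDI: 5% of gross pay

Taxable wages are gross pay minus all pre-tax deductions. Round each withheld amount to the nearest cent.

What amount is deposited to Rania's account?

Dependent-care account contribution: $75.91
401(k): $13,715.81 × 0.094 = $1,289.29
Pre-tax total = $75.91 + $1,289.29 = $1,365.20
Taxable wages = $13,715.81 − $1,365.20 = $12,350.61
City income tax: $12,350.61 × 0.005 = $61.75
OASDI: $13,715.81 × 0.05 = $685.79
Paid family leave insurance: $13,715.81 × 0.004 = $54.86
State unemployment insurance (employee share): $13,715.81 × 0.008 = $109.73
Total deductions = $75.91 + $1,289.29 + $61.75 + $685.79 + $54.86 + $109.73 = $2,277.33
Net pay = $13,715.81 − $2,277.33 = $11,438.48

$11,438.48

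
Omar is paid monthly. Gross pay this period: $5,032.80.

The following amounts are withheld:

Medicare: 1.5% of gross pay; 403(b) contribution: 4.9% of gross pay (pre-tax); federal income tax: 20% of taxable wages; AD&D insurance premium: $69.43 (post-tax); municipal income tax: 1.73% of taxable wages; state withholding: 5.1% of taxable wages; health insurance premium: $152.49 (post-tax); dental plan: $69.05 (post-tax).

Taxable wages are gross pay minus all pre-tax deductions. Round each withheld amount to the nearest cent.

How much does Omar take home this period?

$3,135.59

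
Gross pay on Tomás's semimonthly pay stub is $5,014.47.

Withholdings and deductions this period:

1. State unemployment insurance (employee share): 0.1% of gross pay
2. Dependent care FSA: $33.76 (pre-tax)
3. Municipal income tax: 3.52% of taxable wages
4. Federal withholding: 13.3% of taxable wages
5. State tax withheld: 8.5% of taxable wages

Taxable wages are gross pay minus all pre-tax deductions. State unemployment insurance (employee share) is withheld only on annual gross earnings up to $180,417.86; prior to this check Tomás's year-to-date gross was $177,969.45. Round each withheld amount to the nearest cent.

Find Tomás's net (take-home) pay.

$3,717.15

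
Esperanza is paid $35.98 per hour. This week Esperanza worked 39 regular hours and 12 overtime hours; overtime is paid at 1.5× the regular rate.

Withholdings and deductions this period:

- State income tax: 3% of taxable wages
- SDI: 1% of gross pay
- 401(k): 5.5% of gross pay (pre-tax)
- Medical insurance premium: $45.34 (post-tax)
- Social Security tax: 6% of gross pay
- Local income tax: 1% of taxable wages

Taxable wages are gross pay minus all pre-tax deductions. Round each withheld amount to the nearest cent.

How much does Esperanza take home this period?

Regular pay: 39 × $35.98 = $1403.22
Overtime pay: 12 × $35.98 × 1.5 = $647.64
Gross pay = $1403.22 + $647.64 = $2050.86
401(k): $2050.86 × 0.055 = $112.80
Taxable wages = $2050.86 − $112.80 = $1938.06
State income tax: $1938.06 × 0.03 = $58.14
Local income tax: $1938.06 × 0.01 = $19.38
Social Security tax: $2050.86 × 0.06 = $123.05
SDI: $2050.86 × 0.01 = $20.51
Medical insurance premium: $45.34
Total deductions = $112.80 + $58.14 + $19.38 + $123.05 + $20.51 + $45.34 = $379.22
Net pay = $2050.86 − $379.22 = $1671.64

$1671.64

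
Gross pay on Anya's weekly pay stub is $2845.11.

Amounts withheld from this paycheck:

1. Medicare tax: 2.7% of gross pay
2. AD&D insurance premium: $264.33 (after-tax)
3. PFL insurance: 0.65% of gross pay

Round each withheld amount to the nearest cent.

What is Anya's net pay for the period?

Medicare tax: $2845.11 × 0.027 = $76.82
PFL insurance: $2845.11 × 0.0065 = $18.49
AD&D insurance premium: $264.33
Total deductions = $76.82 + $18.49 + $264.33 = $359.64
Net pay = $2845.11 − $359.64 = $2485.47

$2485.47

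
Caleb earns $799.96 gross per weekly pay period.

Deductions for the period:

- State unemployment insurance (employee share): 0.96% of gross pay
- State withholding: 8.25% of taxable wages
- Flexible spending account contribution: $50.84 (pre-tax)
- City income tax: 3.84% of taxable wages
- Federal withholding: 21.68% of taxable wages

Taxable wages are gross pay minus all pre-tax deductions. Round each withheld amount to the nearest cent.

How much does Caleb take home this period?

$488.46

Flexible spending account contribution: $50.84
Taxable wages = $799.96 − $50.84 = $749.12
State withholding: $749.12 × 0.0825 = $61.80
City income tax: $749.12 × 0.0384 = $28.77
Federal withholding: $749.12 × 0.2168 = $162.41
State unemployment insurance (employee share): $799.96 × 0.0096 = $7.68
Total deductions = $50.84 + $61.80 + $28.77 + $162.41 + $7.68 = $311.50
Net pay = $799.96 − $311.50 = $488.46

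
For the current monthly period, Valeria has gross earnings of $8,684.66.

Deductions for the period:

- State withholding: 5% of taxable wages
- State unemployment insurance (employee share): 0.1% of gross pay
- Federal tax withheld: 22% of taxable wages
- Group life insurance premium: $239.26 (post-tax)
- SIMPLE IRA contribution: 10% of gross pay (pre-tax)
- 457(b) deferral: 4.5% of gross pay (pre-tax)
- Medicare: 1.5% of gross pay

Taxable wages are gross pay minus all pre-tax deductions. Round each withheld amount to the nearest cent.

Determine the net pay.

$5,042.32

SIMPLE IRA contribution: $8,684.66 × 0.1 = $868.47
457(b) deferral: $8,684.66 × 0.045 = $390.81
Pre-tax total = $868.47 + $390.81 = $1,259.28
Taxable wages = $8,684.66 − $1,259.28 = $7,425.38
State withholding: $7,425.38 × 0.05 = $371.27
Federal tax withheld: $7,425.38 × 0.22 = $1,633.58
State unemployment insurance (employee share): $8,684.66 × 0.001 = $8.68
Medicare: $8,684.66 × 0.015 = $130.27
Group life insurance premium: $239.26
Total deductions = $868.47 + $390.81 + $371.27 + $1,633.58 + $8.68 + $130.27 + $239.26 = $3,642.34
Net pay = $8,684.66 − $3,642.34 = $5,042.32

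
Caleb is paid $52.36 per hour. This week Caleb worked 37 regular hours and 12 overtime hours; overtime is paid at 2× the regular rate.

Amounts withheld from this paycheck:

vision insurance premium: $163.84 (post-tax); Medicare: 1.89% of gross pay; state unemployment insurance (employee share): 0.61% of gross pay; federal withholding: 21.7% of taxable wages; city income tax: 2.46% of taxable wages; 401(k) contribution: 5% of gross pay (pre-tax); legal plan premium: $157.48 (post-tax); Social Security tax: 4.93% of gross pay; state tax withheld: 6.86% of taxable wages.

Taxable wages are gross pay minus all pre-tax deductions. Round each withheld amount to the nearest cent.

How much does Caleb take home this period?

Regular pay: 37 × $52.36 = $1,937.32
Overtime pay: 12 × $52.36 × 2 = $1,256.64
Gross pay = $1,937.32 + $1,256.64 = $3,193.96
401(k) contribution: $3,193.96 × 0.05 = $159.70
Taxable wages = $3,193.96 − $159.70 = $3,034.26
City income tax: $3,034.26 × 0.0246 = $74.64
Federal withholding: $3,034.26 × 0.217 = $658.43
State tax withheld: $3,034.26 × 0.0686 = $208.15
Social Security tax: $3,193.96 × 0.0493 = $157.46
Medicare: $3,193.96 × 0.0189 = $60.37
State unemployment insurance (employee share): $3,193.96 × 0.0061 = $19.48
Legal plan premium: $157.48
Vision insurance premium: $163.84
Total deductions = $159.70 + $74.64 + $658.43 + $208.15 + $157.46 + $60.37 + $19.48 + $157.48 + $163.84 = $1,659.55
Net pay = $3,193.96 − $1,659.55 = $1,534.41

$1,534.41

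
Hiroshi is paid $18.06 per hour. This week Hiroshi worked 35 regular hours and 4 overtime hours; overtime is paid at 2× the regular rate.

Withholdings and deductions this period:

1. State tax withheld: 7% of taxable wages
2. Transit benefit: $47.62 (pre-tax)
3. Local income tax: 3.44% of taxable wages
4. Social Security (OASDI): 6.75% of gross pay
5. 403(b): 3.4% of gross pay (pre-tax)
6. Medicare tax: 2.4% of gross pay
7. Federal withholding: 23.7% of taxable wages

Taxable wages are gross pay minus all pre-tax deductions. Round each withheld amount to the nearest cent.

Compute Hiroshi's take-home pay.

Regular pay: 35 × $18.06 = $632.10
Overtime pay: 4 × $18.06 × 2 = $144.48
Gross pay = $632.10 + $144.48 = $776.58
403(b): $776.58 × 0.034 = $26.40
Transit benefit: $47.62
Pre-tax total = $26.40 + $47.62 = $74.02
Taxable wages = $776.58 − $74.02 = $702.56
Federal withholding: $702.56 × 0.237 = $166.51
State tax withheld: $702.56 × 0.07 = $49.18
Local income tax: $702.56 × 0.0344 = $24.17
Medicare tax: $776.58 × 0.024 = $18.64
Social Security (OASDI): $776.58 × 0.0675 = $52.42
Total deductions = $26.40 + $47.62 + $166.51 + $49.18 + $24.17 + $18.64 + $52.42 = $384.94
Net pay = $776.58 − $384.94 = $391.64

$391.64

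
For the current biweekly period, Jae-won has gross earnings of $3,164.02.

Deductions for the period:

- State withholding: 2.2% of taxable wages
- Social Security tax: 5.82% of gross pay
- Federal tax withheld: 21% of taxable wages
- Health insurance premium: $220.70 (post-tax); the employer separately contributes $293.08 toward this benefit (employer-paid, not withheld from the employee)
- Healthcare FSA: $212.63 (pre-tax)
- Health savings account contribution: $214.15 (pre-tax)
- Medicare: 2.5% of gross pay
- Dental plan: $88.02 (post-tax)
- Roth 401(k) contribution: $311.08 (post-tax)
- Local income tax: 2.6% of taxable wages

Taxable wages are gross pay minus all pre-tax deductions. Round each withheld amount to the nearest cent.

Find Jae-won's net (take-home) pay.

Healthcare FSA: $212.63
Health savings account contribution: $214.15
Pre-tax total = $212.63 + $214.15 = $426.78
Taxable wages = $3,164.02 − $426.78 = $2,737.24
State withholding: $2,737.24 × 0.022 = $60.22
Federal tax withheld: $2,737.24 × 0.21 = $574.82
Local income tax: $2,737.24 × 0.026 = $71.17
Social Security tax: $3,164.02 × 0.0582 = $184.15
Medicare: $3,164.02 × 0.025 = $79.10
Dental plan: $88.02
Health insurance premium: $220.70
Roth 401(k) contribution: $311.08
(Employer's $293.08 toward health insurance premium is not withheld from the employee.)
Total deductions = $212.63 + $214.15 + $60.22 + $574.82 + $71.17 + $184.15 + $79.10 + $88.02 + $220.70 + $311.08 = $2,016.04
Net pay = $3,164.02 − $2,016.04 = $1,147.98

$1,147.98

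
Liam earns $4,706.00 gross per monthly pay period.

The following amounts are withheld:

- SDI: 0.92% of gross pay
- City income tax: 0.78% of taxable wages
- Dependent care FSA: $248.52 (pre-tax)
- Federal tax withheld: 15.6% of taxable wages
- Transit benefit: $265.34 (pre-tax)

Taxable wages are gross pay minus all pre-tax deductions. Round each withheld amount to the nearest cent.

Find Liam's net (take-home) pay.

$3,462.17

Transit benefit: $265.34
Dependent care FSA: $248.52
Pre-tax total = $265.34 + $248.52 = $513.86
Taxable wages = $4,706.00 − $513.86 = $4,192.14
City income tax: $4,192.14 × 0.0078 = $32.70
Federal tax withheld: $4,192.14 × 0.156 = $653.97
SDI: $4,706.00 × 0.0092 = $43.30
Total deductions = $265.34 + $248.52 + $32.70 + $653.97 + $43.30 = $1,243.83
Net pay = $4,706.00 − $1,243.83 = $3,462.17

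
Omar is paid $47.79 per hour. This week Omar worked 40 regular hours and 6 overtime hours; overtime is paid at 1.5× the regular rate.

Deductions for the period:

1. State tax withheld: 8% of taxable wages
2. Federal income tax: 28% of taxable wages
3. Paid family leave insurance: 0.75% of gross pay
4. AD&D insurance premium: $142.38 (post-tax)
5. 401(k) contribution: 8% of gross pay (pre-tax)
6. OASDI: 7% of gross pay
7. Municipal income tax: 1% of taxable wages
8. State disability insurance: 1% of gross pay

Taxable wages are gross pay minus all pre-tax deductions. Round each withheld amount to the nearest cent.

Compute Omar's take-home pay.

$1,009.98

Regular pay: 40 × $47.79 = $1,911.60
Overtime pay: 6 × $47.79 × 1.5 = $430.11
Gross pay = $1,911.60 + $430.11 = $2,341.71
401(k) contribution: $2,341.71 × 0.08 = $187.34
Taxable wages = $2,341.71 − $187.34 = $2,154.37
Municipal income tax: $2,154.37 × 0.01 = $21.54
Federal income tax: $2,154.37 × 0.28 = $603.22
State tax withheld: $2,154.37 × 0.08 = $172.35
OASDI: $2,341.71 × 0.07 = $163.92
Paid family leave insurance: $2,341.71 × 0.0075 = $17.56
State disability insurance: $2,341.71 × 0.01 = $23.42
AD&D insurance premium: $142.38
Total deductions = $187.34 + $21.54 + $603.22 + $172.35 + $163.92 + $17.56 + $23.42 + $142.38 = $1,331.73
Net pay = $2,341.71 − $1,331.73 = $1,009.98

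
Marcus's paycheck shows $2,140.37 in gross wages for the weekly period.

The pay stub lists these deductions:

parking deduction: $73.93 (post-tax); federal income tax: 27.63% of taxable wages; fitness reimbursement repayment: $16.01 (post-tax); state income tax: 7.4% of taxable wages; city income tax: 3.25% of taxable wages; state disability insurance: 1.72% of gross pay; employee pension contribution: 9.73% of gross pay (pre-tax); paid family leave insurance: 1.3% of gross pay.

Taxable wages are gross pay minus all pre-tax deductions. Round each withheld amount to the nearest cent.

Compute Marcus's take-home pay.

Employee pension contribution: $2,140.37 × 0.0973 = $208.26
Taxable wages = $2,140.37 − $208.26 = $1,932.11
Federal income tax: $1,932.11 × 0.2763 = $533.84
State income tax: $1,932.11 × 0.074 = $142.98
City income tax: $1,932.11 × 0.0325 = $62.79
Paid family leave insurance: $2,140.37 × 0.013 = $27.82
State disability insurance: $2,140.37 × 0.0172 = $36.81
Fitness reimbursement repayment: $16.01
Parking deduction: $73.93
Total deductions = $208.26 + $533.84 + $142.98 + $62.79 + $27.82 + $36.81 + $16.01 + $73.93 = $1,102.44
Net pay = $2,140.37 − $1,102.44 = $1,037.93

$1,037.93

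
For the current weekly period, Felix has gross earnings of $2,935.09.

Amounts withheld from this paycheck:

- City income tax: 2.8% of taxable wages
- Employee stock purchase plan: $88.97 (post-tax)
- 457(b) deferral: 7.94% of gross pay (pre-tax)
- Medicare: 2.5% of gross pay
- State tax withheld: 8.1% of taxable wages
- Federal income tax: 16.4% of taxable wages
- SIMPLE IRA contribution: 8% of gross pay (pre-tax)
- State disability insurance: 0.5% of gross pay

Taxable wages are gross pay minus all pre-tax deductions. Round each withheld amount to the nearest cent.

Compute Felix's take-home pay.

$1,616.64

SIMPLE IRA contribution: $2,935.09 × 0.08 = $234.81
457(b) deferral: $2,935.09 × 0.0794 = $233.05
Pre-tax total = $234.81 + $233.05 = $467.86
Taxable wages = $2,935.09 − $467.86 = $2,467.23
Federal income tax: $2,467.23 × 0.164 = $404.63
State tax withheld: $2,467.23 × 0.081 = $199.85
City income tax: $2,467.23 × 0.028 = $69.08
Medicare: $2,935.09 × 0.025 = $73.38
State disability insurance: $2,935.09 × 0.005 = $14.68
Employee stock purchase plan: $88.97
Total deductions = $234.81 + $233.05 + $404.63 + $199.85 + $69.08 + $73.38 + $14.68 + $88.97 = $1,318.45
Net pay = $2,935.09 − $1,318.45 = $1,616.64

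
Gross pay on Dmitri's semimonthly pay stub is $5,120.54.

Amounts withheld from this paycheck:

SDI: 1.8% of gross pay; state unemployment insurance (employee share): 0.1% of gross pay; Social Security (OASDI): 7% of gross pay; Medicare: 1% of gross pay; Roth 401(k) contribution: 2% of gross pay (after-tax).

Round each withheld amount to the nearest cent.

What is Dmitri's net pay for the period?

$4,511.19

State unemployment insurance (employee share): $5,120.54 × 0.001 = $5.12
Social Security (OASDI): $5,120.54 × 0.07 = $358.44
Medicare: $5,120.54 × 0.01 = $51.21
SDI: $5,120.54 × 0.018 = $92.17
Roth 401(k) contribution: $5,120.54 × 0.02 = $102.41
Total deductions = $5.12 + $358.44 + $51.21 + $92.17 + $102.41 = $609.35
Net pay = $5,120.54 − $609.35 = $4,511.19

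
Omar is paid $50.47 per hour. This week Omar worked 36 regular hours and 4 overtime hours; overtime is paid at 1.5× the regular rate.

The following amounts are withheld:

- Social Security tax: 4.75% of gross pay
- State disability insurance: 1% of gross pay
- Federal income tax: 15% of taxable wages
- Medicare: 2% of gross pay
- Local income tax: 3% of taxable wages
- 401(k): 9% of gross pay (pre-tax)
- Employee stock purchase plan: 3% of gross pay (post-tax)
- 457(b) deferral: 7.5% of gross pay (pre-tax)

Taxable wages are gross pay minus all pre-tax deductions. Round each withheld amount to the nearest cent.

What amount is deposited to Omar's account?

Regular pay: 36 × $50.47 = $1816.92
Overtime pay: 4 × $50.47 × 1.5 = $302.82
Gross pay = $1816.92 + $302.82 = $2119.74
401(k): $2119.74 × 0.09 = $190.78
457(b) deferral: $2119.74 × 0.075 = $158.98
Pre-tax total = $190.78 + $158.98 = $349.76
Taxable wages = $2119.74 − $349.76 = $1769.98
Local income tax: $1769.98 × 0.03 = $53.10
Federal income tax: $1769.98 × 0.15 = $265.50
Medicare: $2119.74 × 0.02 = $42.39
Social Security tax: $2119.74 × 0.0475 = $100.69
State disability insurance: $2119.74 × 0.01 = $21.20
Employee stock purchase plan: $2119.74 × 0.03 = $63.59
Total deductions = $190.78 + $158.98 + $53.10 + $265.50 + $42.39 + $100.69 + $21.20 + $63.59 = $896.23
Net pay = $2119.74 − $896.23 = $1223.51

$1223.51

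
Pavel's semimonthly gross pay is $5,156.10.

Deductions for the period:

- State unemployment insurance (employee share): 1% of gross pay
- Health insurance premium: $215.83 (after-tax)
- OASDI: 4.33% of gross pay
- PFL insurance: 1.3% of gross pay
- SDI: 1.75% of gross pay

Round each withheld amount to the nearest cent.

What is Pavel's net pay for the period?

$4,508.19

State unemployment insurance (employee share): $5,156.10 × 0.01 = $51.56
OASDI: $5,156.10 × 0.0433 = $223.26
PFL insurance: $5,156.10 × 0.013 = $67.03
SDI: $5,156.10 × 0.0175 = $90.23
Health insurance premium: $215.83
Total deductions = $51.56 + $223.26 + $67.03 + $90.23 + $215.83 = $647.91
Net pay = $5,156.10 − $647.91 = $4,508.19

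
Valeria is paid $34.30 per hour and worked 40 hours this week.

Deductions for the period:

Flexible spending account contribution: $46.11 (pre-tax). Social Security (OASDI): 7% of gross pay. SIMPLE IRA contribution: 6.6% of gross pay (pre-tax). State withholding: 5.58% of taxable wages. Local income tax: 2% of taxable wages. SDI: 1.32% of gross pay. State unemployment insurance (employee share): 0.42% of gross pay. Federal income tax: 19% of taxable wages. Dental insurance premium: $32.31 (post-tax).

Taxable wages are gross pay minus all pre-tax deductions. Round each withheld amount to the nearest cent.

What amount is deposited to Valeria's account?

$754.77

Gross pay: 40 × $34.30 = $1372.00
SIMPLE IRA contribution: $1372.00 × 0.066 = $90.55
Flexible spending account contribution: $46.11
Pre-tax total = $90.55 + $46.11 = $136.66
Taxable wages = $1372.00 − $136.66 = $1235.34
Federal income tax: $1235.34 × 0.19 = $234.71
Local income tax: $1235.34 × 0.02 = $24.71
State withholding: $1235.34 × 0.0558 = $68.93
State unemployment insurance (employee share): $1372.00 × 0.0042 = $5.76
Social Security (OASDI): $1372.00 × 0.07 = $96.04
SDI: $1372.00 × 0.0132 = $18.11
Dental insurance premium: $32.31
Total deductions = $90.55 + $46.11 + $234.71 + $24.71 + $68.93 + $5.76 + $96.04 + $18.11 + $32.31 = $617.23
Net pay = $1372.00 − $617.23 = $754.77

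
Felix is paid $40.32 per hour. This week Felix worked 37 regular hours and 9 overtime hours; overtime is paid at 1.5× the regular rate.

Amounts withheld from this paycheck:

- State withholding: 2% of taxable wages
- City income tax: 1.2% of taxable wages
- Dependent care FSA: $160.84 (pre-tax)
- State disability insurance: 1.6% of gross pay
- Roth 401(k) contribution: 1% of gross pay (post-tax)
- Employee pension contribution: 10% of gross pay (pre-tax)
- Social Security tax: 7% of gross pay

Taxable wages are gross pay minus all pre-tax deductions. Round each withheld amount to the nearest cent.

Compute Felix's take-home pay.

Regular pay: 37 × $40.32 = $1,491.84
Overtime pay: 9 × $40.32 × 1.5 = $544.32
Gross pay = $1,491.84 + $544.32 = $2,036.16
Dependent care FSA: $160.84
Employee pension contribution: $2,036.16 × 0.1 = $203.62
Pre-tax total = $160.84 + $203.62 = $364.46
Taxable wages = $2,036.16 − $364.46 = $1,671.70
City income tax: $1,671.70 × 0.012 = $20.06
State withholding: $1,671.70 × 0.02 = $33.43
State disability insurance: $2,036.16 × 0.016 = $32.58
Social Security tax: $2,036.16 × 0.07 = $142.53
Roth 401(k) contribution: $2,036.16 × 0.01 = $20.36
Total deductions = $160.84 + $203.62 + $20.06 + $33.43 + $32.58 + $142.53 + $20.36 = $613.42
Net pay = $2,036.16 − $613.42 = $1,422.74

$1,422.74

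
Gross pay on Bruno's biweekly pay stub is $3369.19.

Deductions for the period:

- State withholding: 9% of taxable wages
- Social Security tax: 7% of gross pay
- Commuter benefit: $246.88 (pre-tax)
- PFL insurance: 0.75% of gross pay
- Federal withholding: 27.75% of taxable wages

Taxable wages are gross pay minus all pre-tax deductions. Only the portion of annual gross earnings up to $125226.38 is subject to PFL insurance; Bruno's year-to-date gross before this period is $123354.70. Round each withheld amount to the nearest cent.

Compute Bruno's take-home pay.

Commuter benefit: $246.88
Taxable wages = $3369.19 − $246.88 = $3122.31
State withholding: $3122.31 × 0.09 = $281.01
Federal withholding: $3122.31 × 0.2775 = $866.44
Social Security tax: $3369.19 × 0.07 = $235.84
PFL insurance: only $125226.38 − $123354.70 = $1871.68 of this check is subject → $1871.68 × 0.0075 = $14.04
Total deductions = $246.88 + $281.01 + $866.44 + $235.84 + $14.04 = $1644.21
Net pay = $3369.19 − $1644.21 = $1724.98

$1724.98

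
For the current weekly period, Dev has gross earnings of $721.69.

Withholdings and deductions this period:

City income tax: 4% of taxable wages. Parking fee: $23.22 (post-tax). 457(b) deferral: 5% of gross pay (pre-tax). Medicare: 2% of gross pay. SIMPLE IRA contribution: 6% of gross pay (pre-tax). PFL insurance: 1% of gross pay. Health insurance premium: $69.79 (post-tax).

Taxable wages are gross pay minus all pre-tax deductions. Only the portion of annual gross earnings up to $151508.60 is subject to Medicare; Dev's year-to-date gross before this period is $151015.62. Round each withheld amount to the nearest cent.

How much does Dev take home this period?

457(b) deferral: $721.69 × 0.05 = $36.08
SIMPLE IRA contribution: $721.69 × 0.06 = $43.30
Pre-tax total = $36.08 + $43.30 = $79.38
Taxable wages = $721.69 − $79.38 = $642.31
City income tax: $642.31 × 0.04 = $25.69
PFL insurance: $721.69 × 0.01 = $7.22
Medicare: only $151508.60 − $151015.62 = $492.98 of this check is subject → $492.98 × 0.02 = $9.86
Health insurance premium: $69.79
Parking fee: $23.22
Total deductions = $36.08 + $43.30 + $25.69 + $7.22 + $9.86 + $69.79 + $23.22 = $215.16
Net pay = $721.69 − $215.16 = $506.53

$506.53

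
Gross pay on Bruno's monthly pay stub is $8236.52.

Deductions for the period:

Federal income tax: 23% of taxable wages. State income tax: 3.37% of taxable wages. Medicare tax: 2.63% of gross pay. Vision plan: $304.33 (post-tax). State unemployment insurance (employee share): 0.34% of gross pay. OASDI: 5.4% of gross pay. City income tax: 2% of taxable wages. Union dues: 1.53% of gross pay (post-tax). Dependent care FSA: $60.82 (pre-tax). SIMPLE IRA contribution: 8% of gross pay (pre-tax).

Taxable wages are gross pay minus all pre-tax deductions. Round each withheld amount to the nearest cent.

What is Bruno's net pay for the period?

$4264.52

Dependent care FSA: $60.82
SIMPLE IRA contribution: $8236.52 × 0.08 = $658.92
Pre-tax total = $60.82 + $658.92 = $719.74
Taxable wages = $8236.52 − $719.74 = $7516.78
City income tax: $7516.78 × 0.02 = $150.34
Federal income tax: $7516.78 × 0.23 = $1728.86
State income tax: $7516.78 × 0.0337 = $253.32
OASDI: $8236.52 × 0.054 = $444.77
State unemployment insurance (employee share): $8236.52 × 0.0034 = $28.00
Medicare tax: $8236.52 × 0.0263 = $216.62
Union dues: $8236.52 × 0.0153 = $126.02
Vision plan: $304.33
Total deductions = $60.82 + $658.92 + $150.34 + $1728.86 + $253.32 + $444.77 + $28.00 + $216.62 + $126.02 + $304.33 = $3972.00
Net pay = $8236.52 − $3972.00 = $4264.52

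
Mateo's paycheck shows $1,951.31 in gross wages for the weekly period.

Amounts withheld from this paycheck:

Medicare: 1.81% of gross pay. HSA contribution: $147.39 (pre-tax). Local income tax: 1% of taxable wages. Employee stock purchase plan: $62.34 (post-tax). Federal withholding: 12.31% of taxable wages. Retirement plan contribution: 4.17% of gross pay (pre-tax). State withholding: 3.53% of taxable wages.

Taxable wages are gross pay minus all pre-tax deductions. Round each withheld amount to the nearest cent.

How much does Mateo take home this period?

HSA contribution: $147.39
Retirement plan contribution: $1,951.31 × 0.0417 = $81.37
Pre-tax total = $147.39 + $81.37 = $228.76
Taxable wages = $1,951.31 − $228.76 = $1,722.55
Local income tax: $1,722.55 × 0.01 = $17.23
State withholding: $1,722.55 × 0.0353 = $60.81
Federal withholding: $1,722.55 × 0.1231 = $212.05
Medicare: $1,951.31 × 0.0181 = $35.32
Employee stock purchase plan: $62.34
Total deductions = $147.39 + $81.37 + $17.23 + $60.81 + $212.05 + $35.32 + $62.34 = $616.51
Net pay = $1,951.31 − $616.51 = $1,334.80

$1,334.80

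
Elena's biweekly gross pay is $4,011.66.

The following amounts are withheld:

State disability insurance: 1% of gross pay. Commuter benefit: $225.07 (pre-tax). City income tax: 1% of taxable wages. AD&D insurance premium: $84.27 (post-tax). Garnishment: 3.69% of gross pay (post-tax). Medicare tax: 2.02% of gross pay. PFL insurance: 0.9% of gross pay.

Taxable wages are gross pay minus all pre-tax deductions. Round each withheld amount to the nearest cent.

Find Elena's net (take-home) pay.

$3,359.16

Commuter benefit: $225.07
Taxable wages = $4,011.66 − $225.07 = $3,786.59
City income tax: $3,786.59 × 0.01 = $37.87
Medicare tax: $4,011.66 × 0.0202 = $81.04
PFL insurance: $4,011.66 × 0.009 = $36.10
State disability insurance: $4,011.66 × 0.01 = $40.12
AD&D insurance premium: $84.27
Garnishment: $4,011.66 × 0.0369 = $148.03
Total deductions = $225.07 + $37.87 + $81.04 + $36.10 + $40.12 + $84.27 + $148.03 = $652.50
Net pay = $4,011.66 − $652.50 = $3,359.16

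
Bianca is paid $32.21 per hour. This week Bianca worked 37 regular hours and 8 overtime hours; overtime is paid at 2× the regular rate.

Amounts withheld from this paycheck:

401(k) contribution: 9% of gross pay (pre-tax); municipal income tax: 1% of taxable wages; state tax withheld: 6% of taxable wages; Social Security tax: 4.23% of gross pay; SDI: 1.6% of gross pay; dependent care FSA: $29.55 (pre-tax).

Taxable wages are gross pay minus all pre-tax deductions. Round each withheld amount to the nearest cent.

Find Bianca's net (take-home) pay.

$1,317.74

Regular pay: 37 × $32.21 = $1,191.77
Overtime pay: 8 × $32.21 × 2 = $515.36
Gross pay = $1,191.77 + $515.36 = $1,707.13
401(k) contribution: $1,707.13 × 0.09 = $153.64
Dependent care FSA: $29.55
Pre-tax total = $153.64 + $29.55 = $183.19
Taxable wages = $1,707.13 − $183.19 = $1,523.94
State tax withheld: $1,523.94 × 0.06 = $91.44
Municipal income tax: $1,523.94 × 0.01 = $15.24
SDI: $1,707.13 × 0.016 = $27.31
Social Security tax: $1,707.13 × 0.0423 = $72.21
Total deductions = $153.64 + $29.55 + $91.44 + $15.24 + $27.31 + $72.21 = $389.39
Net pay = $1,707.13 − $389.39 = $1,317.74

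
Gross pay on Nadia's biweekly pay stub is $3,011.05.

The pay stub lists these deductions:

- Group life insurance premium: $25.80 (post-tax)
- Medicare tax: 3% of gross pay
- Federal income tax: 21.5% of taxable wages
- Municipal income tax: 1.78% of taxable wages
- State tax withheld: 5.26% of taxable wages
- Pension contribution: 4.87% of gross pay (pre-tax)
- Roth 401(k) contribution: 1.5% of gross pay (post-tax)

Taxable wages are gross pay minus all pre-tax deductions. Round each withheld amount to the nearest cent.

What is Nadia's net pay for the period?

$1,885.60

Pension contribution: $3,011.05 × 0.0487 = $146.64
Taxable wages = $3,011.05 − $146.64 = $2,864.41
Municipal income tax: $2,864.41 × 0.0178 = $50.99
Federal income tax: $2,864.41 × 0.215 = $615.85
State tax withheld: $2,864.41 × 0.0526 = $150.67
Medicare tax: $3,011.05 × 0.03 = $90.33
Roth 401(k) contribution: $3,011.05 × 0.015 = $45.17
Group life insurance premium: $25.80
Total deductions = $146.64 + $50.99 + $615.85 + $150.67 + $90.33 + $45.17 + $25.80 = $1,125.45
Net pay = $3,011.05 − $1,125.45 = $1,885.60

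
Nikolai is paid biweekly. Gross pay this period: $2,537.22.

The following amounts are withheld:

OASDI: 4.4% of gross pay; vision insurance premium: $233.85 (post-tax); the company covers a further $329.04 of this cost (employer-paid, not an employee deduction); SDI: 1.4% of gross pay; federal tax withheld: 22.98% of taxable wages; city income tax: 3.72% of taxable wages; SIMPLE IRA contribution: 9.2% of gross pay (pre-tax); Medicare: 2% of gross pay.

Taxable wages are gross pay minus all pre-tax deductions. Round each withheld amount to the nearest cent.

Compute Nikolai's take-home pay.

$1,256.94

SIMPLE IRA contribution: $2,537.22 × 0.092 = $233.42
Taxable wages = $2,537.22 − $233.42 = $2,303.80
City income tax: $2,303.80 × 0.0372 = $85.70
Federal tax withheld: $2,303.80 × 0.2298 = $529.41
OASDI: $2,537.22 × 0.044 = $111.64
Medicare: $2,537.22 × 0.02 = $50.74
SDI: $2,537.22 × 0.014 = $35.52
Vision insurance premium: $233.85
(Employer's $329.04 toward vision insurance premium is not withheld from the employee.)
Total deductions = $233.42 + $85.70 + $529.41 + $111.64 + $50.74 + $35.52 + $233.85 = $1,280.28
Net pay = $2,537.22 − $1,280.28 = $1,256.94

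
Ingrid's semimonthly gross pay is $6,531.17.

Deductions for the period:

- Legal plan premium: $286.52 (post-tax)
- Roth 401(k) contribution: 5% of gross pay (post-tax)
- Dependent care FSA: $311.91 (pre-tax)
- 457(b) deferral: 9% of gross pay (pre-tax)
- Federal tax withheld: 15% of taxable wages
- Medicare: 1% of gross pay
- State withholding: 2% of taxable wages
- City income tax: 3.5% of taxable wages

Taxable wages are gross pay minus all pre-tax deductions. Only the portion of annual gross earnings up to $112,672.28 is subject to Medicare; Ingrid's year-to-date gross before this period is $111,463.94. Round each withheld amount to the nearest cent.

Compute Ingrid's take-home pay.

$3,851.84

457(b) deferral: $6,531.17 × 0.09 = $587.81
Dependent care FSA: $311.91
Pre-tax total = $587.81 + $311.91 = $899.72
Taxable wages = $6,531.17 − $899.72 = $5,631.45
City income tax: $5,631.45 × 0.035 = $197.10
State withholding: $5,631.45 × 0.02 = $112.63
Federal tax withheld: $5,631.45 × 0.15 = $844.72
Medicare: only $112,672.28 − $111,463.94 = $1,208.34 of this check is subject → $1,208.34 × 0.01 = $12.08
Legal plan premium: $286.52
Roth 401(k) contribution: $6,531.17 × 0.05 = $326.56
Total deductions = $587.81 + $311.91 + $197.10 + $112.63 + $844.72 + $12.08 + $286.52 + $326.56 = $2,679.33
Net pay = $6,531.17 − $2,679.33 = $3,851.84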